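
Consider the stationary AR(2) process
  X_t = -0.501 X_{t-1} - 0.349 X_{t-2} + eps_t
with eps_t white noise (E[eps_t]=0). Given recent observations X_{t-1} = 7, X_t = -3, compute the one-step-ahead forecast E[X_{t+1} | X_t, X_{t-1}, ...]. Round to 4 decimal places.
E[X_{t+1} \mid \mathcal F_t] = -0.9400

For an AR(p) model X_t = c + sum_i phi_i X_{t-i} + eps_t, the
one-step-ahead conditional mean is
  E[X_{t+1} | X_t, ...] = c + sum_i phi_i X_{t+1-i}.
Substitute known values:
  E[X_{t+1} | ...] = (-0.501) * (-3) + (-0.349) * (7)
                   = -0.9400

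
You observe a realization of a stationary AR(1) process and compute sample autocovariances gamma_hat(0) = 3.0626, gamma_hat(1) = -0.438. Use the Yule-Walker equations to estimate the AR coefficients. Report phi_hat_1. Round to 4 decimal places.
\hat\phi_{1} = -0.1430

The Yule-Walker equations for an AR(p) process read, in matrix form,
  Gamma_p phi = r_p,   with   (Gamma_p)_{ij} = gamma(|i - j|),
                       (r_p)_i = gamma(i),   i,j = 1..p.
Substitute the sample gammas (Toeplitz matrix and right-hand side of size 1):
  Gamma_p = [[3.0626]]
  r_p     = [-0.438]
With p = 1 this is the single equation gamma(0) phi_1 = gamma(1):
  phi_hat_1 = gamma(1) / gamma(0) = -0.438 / 3.0626 = -0.1430.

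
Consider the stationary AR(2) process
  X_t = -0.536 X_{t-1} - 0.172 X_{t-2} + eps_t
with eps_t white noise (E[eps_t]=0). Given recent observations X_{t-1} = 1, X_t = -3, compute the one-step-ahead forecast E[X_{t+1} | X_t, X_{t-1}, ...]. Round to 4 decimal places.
E[X_{t+1} \mid \mathcal F_t] = 1.4360

For an AR(p) model X_t = c + sum_i phi_i X_{t-i} + eps_t, the
one-step-ahead conditional mean is
  E[X_{t+1} | X_t, ...] = c + sum_i phi_i X_{t+1-i}.
Substitute known values:
  E[X_{t+1} | ...] = (-0.536) * (-3) + (-0.172) * (1)
                   = 1.4360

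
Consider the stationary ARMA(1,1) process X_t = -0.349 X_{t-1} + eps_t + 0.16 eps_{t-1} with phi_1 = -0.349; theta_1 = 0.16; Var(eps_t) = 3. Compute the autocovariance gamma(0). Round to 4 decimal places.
\gamma(0) = 3.1220

Multiply the model equation by X_{t-k} and take expectations. With theta_0 = psi_0 = 1 and psi_j the MA(infinity) weights, this gives
  gamma(k) - sum_i phi_i gamma(k-i) = c_k,
  c_k = sigma^2 * sum_{j=k..q} theta_j psi_{j-k}   (c_k = 0 for k > q),
using gamma(-m) = gamma(m).
psi-weights needed (psi_j = theta_j + sum_i phi_i psi_{j-i}):
  psi_1 = theta_1 + phi_1 = 0.16 + (-0.349) = -0.189
Right-hand sides:
  c_0 = sigma^2 (1 + theta_1 psi_1) = 3 * (1 + (0.16)(-0.189)) = 3 * 0.96976 = 2.90928
  c_1 = sigma^2 theta_1 = 3 * (0.16) = 0.48
  c_2 = 0
Equations for k = 0 and k = 1 (AR order 1):
  gamma(0) = phi_1 gamma(1) + c_0
  gamma(1) = phi_1 gamma(0) + c_1
Substituting the second into the first: gamma(0) (1 - phi_1^2) = c_0 + phi_1 c_1, so
  gamma(0) = (c_0 + phi_1 c_1) / (1 - phi_1^2) = (2.90928 + (-0.349)(0.48)) / (1 - (-0.349)^2) = 2.74176 / 0.878199 = 3.122026.
Therefore gamma(0) = 3.1220 (to 4 decimal places).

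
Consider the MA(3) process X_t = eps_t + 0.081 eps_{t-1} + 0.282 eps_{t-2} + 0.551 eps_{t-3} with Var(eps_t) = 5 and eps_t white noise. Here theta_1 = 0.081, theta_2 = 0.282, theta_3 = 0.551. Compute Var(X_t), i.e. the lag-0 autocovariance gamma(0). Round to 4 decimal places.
\gamma(0) = 6.9484

For an MA(q) process X_t = eps_t + sum_i theta_i eps_{t-i} with
Var(eps_t) = sigma^2, the variance is
  gamma(0) = sigma^2 * (1 + sum_i theta_i^2).
  sum_i theta_i^2 = (0.081)^2 + (0.282)^2 + (0.551)^2 = 0.006561 + 0.079524 + 0.303601 = 0.389686.
  gamma(0) = 5 * (1 + 0.389686) = 5 * 1.389686 = 6.94843, which rounds to 6.9484.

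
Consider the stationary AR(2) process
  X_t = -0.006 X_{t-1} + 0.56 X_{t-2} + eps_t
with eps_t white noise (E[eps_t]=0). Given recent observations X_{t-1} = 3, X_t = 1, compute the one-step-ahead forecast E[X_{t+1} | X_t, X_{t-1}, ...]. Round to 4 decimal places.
E[X_{t+1} \mid \mathcal F_t] = 1.6740

For an AR(p) model X_t = c + sum_i phi_i X_{t-i} + eps_t, the
one-step-ahead conditional mean is
  E[X_{t+1} | X_t, ...] = c + sum_i phi_i X_{t+1-i}.
Substitute known values:
  E[X_{t+1} | ...] = (-0.006) * (1) + (0.56) * (3)
                   = 1.6740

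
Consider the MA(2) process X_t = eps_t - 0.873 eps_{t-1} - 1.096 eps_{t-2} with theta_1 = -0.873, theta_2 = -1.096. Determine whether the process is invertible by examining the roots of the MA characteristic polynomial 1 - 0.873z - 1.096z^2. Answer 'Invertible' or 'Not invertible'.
\text{Not invertible}

The MA(q) characteristic polynomial is P(z) = 1 - 0.873z - 1.096z^2.
Invertibility requires all roots to lie outside the unit circle, i.e. |z| > 1 for every root.
Set 1 + (-0.873) z + (-1.096) z^2 = 0, i.e. a z^2 + b z + c = 0 with a = -1.096, b = -0.873, c = 1.
Discriminant D = b^2 - 4ac = (-0.873)^2 - 4*(-1.096)*1 = 0.762129 - (-4.384) = 5.146129.
D >= 0, so the roots are real: z = (-b +/- sqrt(D)) / (2a) = (0.873 +/- 2.268508) / (-2.192).
  z_1 = (0.873 + 2.268508) / (-2.192) = -1.4332,   |z_1| = 1.4332.
  z_2 = (0.873 - 2.268508) / (-2.192) = 0.6366,   |z_2| = 0.6366.
Moduli of all roots: 1.4332, 0.6366.
All moduli strictly greater than 1? No.
Verdict: Not invertible.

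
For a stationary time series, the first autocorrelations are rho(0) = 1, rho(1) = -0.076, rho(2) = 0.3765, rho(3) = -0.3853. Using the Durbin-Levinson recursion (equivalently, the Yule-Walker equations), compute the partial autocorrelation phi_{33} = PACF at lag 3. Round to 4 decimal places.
\phi_{33} = -0.3961

The PACF at lag k is phi_{kk}, the last component of the solution
to the Yule-Walker system G_k phi = r_k where
  (G_k)_{ij} = rho(|i - j|), (r_k)_i = rho(i), i,j = 1..k.
Equivalently, Durbin-Levinson gives phi_{kk} iteratively:
  phi_{11} = rho(1)
  phi_{kk} = [rho(k) - sum_{j=1..k-1} phi_{k-1,j} rho(k-j)]
            / [1 - sum_{j=1..k-1} phi_{k-1,j} rho(j)],
  phi_{k,j} = phi_{k-1,j} - phi_{kk} phi_{k-1,k-j},  j = 1..k-1.
Step k = 1:
  phi_11 = rho(1) = -0.076.
Step k = 2:
  phi_22 = [rho(2) - phi_11 rho(1)] / [1 - phi_11 rho(1)] = [0.3765 - (-0.076)(-0.076)] / [1 - (-0.076)(-0.076)]
         = 0.370724 / 0.994224 = 0.372878.
  Update: phi_21 = phi_11 - phi_22 phi_11 = -0.076 - (0.372878)(-0.076) = -0.047661.
Step k = 3:
  phi_33 = [rho(3) - phi_21 rho(2) - phi_22 rho(1)] / [1 - phi_21 rho(1) - phi_22 rho(2)]
    numerator   = -0.3853 - (-0.047661)(0.3765) - (0.372878)(-0.076) = -0.33901682
    denominator = 1 - (-0.047661)(-0.076) - (0.372878)(0.3765) = 0.85598927
  phi_33 = -0.33901682 / 0.85598927 = -0.3961.
Therefore phi_{33} = -0.3961.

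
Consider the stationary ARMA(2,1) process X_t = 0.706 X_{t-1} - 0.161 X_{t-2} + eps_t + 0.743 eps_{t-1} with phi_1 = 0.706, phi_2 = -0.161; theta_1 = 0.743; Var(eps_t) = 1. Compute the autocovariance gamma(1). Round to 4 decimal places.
\gamma(1) = 3.0725

Multiply the model equation by X_{t-k} and take expectations. With theta_0 = psi_0 = 1 and psi_j the MA(infinity) weights, this gives
  gamma(k) - sum_i phi_i gamma(k-i) = c_k,
  c_k = sigma^2 * sum_{j=k..q} theta_j psi_{j-k}   (c_k = 0 for k > q),
using gamma(-m) = gamma(m).
psi-weights needed (psi_j = theta_j + sum_i phi_i psi_{j-i}):
  psi_1 = theta_1 + phi_1 = 0.743 + (0.706) = 1.449
Right-hand sides:
  c_0 = sigma^2 (1 + theta_1 psi_1) = 1 * (1 + (0.743)(1.449)) = 1 * 2.076607 = 2.076607
  c_1 = sigma^2 theta_1 = 1 * (0.743) = 0.743
  c_2 = 0
Equations for k = 0, 1, 2 (AR order 2, c_2 = 0):
  (E0) gamma(0) = phi_1 gamma(1) + phi_2 gamma(2) + c_0
  (E1) gamma(1) = phi_1 gamma(0) + phi_2 gamma(1) + c_1
  (E2) gamma(2) = phi_1 gamma(1) + phi_2 gamma(0)
From (E1): gamma(1) = A gamma(0) + B with
  A = phi_1 / (1 - phi_2) = 0.706 / 1.161 = 0.608096,   B = c_1 / (1 - phi_2) = 0.743 / 1.161 = 0.639966.
Insert (E2) into (E0): gamma(0) (1 - phi_2^2) = phi_1 (1 + phi_2) gamma(1) + c_0.
  phi_1 (1 + phi_2) = (0.706)(0.839) = 0.592334,   1 - phi_2^2 = 0.974079.
Replace gamma(1) by A gamma(0) + B and collect gamma(0):
  gamma(0) [0.974079 - (0.592334)(0.608096)] = (0.592334)(0.639966) + 2.076607
  gamma(0) * 0.613883 = 2.45568
  gamma(0) = 2.45568 / 0.613883 = 4.000243.
  gamma(1) = A gamma(0) + B = (0.608096)(4.000243) + (0.639966) = 3.072499.
Therefore gamma(1) = 3.0725 (to 4 decimal places).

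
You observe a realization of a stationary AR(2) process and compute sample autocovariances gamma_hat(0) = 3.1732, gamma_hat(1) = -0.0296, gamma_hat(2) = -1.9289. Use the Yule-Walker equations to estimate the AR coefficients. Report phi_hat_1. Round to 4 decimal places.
\hat\phi_{1} = -0.0150

The Yule-Walker equations for an AR(p) process read, in matrix form,
  Gamma_p phi = r_p,   with   (Gamma_p)_{ij} = gamma(|i - j|),
                       (r_p)_i = gamma(i),   i,j = 1..p.
Substitute the sample gammas (Toeplitz matrix and right-hand side of size 2):
  Gamma_p = [[3.1732, -0.0296], [-0.0296, 3.1732]]
  r_p     = [-0.0296, -1.9289]
Written out:
  3.1732 phi_1 - 0.0296 phi_2 = -0.0296
  -0.0296 phi_1 + 3.1732 phi_2 = -1.9289
Solve by Cramer's rule:
  det = gamma(0)^2 - gamma(1)^2 = (3.1732)^2 - (-0.0296)^2 = 10.06919824 - 0.00087616 = 10.06832208
  phi_hat_1 = [gamma(1) gamma(0) - gamma(1) gamma(2)] / det = [(-0.0296)(3.1732) - (-0.0296)(-1.9289)] / 10.06832208 = -0.15102216 / 10.06832208 = -0.015
  phi_hat_2 = [gamma(0) gamma(2) - gamma(1)^2] / det = [(3.1732)(-1.9289) - (-0.0296)^2] / 10.06832208 = -6.12166164 / 10.06832208 = -0.608
So phi_hat = [-0.0150, -0.6080].
Therefore phi_hat_1 = -0.0150.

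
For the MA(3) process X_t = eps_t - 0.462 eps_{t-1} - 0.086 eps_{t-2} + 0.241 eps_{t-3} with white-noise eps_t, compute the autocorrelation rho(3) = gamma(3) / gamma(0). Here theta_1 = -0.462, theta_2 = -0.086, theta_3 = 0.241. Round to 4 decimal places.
\rho(3) = 0.1884

For an MA(q) process with theta_0 = 1, the autocovariance is
  gamma(k) = sigma^2 * sum_{i=0..q-k} theta_i * theta_{i+k},
and rho(k) = gamma(k) / gamma(0). Sigma^2 cancels.
  numerator   = (1)*(0.241) = 0.241.
  denominator = (1)^2 + (-0.462)^2 + (-0.086)^2 + (0.241)^2 = 1.278921.
  rho(3) = 0.241 / 1.278921 = 0.1884.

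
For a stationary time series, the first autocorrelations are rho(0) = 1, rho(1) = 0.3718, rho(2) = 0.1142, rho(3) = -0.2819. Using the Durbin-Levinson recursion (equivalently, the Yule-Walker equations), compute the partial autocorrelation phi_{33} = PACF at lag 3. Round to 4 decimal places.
\phi_{33} = -0.3660

The PACF at lag k is phi_{kk}, the last component of the solution
to the Yule-Walker system G_k phi = r_k where
  (G_k)_{ij} = rho(|i - j|), (r_k)_i = rho(i), i,j = 1..k.
Equivalently, Durbin-Levinson gives phi_{kk} iteratively:
  phi_{11} = rho(1)
  phi_{kk} = [rho(k) - sum_{j=1..k-1} phi_{k-1,j} rho(k-j)]
            / [1 - sum_{j=1..k-1} phi_{k-1,j} rho(j)],
  phi_{k,j} = phi_{k-1,j} - phi_{kk} phi_{k-1,k-j},  j = 1..k-1.
Step k = 1:
  phi_11 = rho(1) = 0.3718.
Step k = 2:
  phi_22 = [rho(2) - phi_11 rho(1)] / [1 - phi_11 rho(1)] = [0.1142 - (0.3718)(0.3718)] / [1 - (0.3718)(0.3718)]
         = -0.02403524 / 0.86176476 = -0.027891.
  Update: phi_21 = phi_11 - phi_22 phi_11 = 0.3718 - (-0.027891)(0.3718) = 0.38217.
Step k = 3:
  phi_33 = [rho(3) - phi_21 rho(2) - phi_22 rho(1)] / [1 - phi_21 rho(1) - phi_22 rho(2)]
    numerator   = -0.2819 - (0.38217)(0.1142) - (-0.027891)(0.3718) = -0.31517402
    denominator = 1 - (0.38217)(0.3718) - (-0.027891)(0.1142) = 0.8610944
  phi_33 = -0.31517402 / 0.8610944 = -0.366.
Therefore phi_{33} = -0.3660.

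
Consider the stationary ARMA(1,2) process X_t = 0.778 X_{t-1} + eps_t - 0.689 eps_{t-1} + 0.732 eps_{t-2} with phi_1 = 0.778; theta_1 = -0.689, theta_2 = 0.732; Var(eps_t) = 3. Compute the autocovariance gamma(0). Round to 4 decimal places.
\gamma(0) = 7.9031

Multiply the model equation by X_{t-k} and take expectations. With theta_0 = psi_0 = 1 and psi_j the MA(infinity) weights, this gives
  gamma(k) - sum_i phi_i gamma(k-i) = c_k,
  c_k = sigma^2 * sum_{j=k..q} theta_j psi_{j-k}   (c_k = 0 for k > q),
using gamma(-m) = gamma(m).
psi-weights needed (psi_j = theta_j + sum_i phi_i psi_{j-i}):
  psi_1 = theta_1 + phi_1 = -0.689 + (0.778) = 0.089
  psi_2 = theta_2 + phi_1 psi_1 = 0.732 + (0.778)(0.089) = 0.801242
Right-hand sides:
  c_0 = sigma^2 (1 + theta_1 psi_1 + theta_2 psi_2) = 3 * (1 + (-0.689)(0.089) + (0.732)(0.801242)) = 3 * 1.525188 = 4.575564
  c_1 = sigma^2 (theta_1 + theta_2 psi_1) = 3 * (-0.689 + (0.732)(0.089)) = -1.871556
  c_2 = sigma^2 theta_2 = 3 * (0.732) = 2.196
Equations for k = 0 and k = 1 (AR order 1):
  gamma(0) = phi_1 gamma(1) + c_0
  gamma(1) = phi_1 gamma(0) + c_1
Substituting the second into the first: gamma(0) (1 - phi_1^2) = c_0 + phi_1 c_1, so
  gamma(0) = (c_0 + phi_1 c_1) / (1 - phi_1^2) = (4.575564 + (0.778)(-1.871556)) / (1 - (0.778)^2) = 3.119494 / 0.394716 = 7.903135.
Therefore gamma(0) = 7.9031 (to 4 decimal places).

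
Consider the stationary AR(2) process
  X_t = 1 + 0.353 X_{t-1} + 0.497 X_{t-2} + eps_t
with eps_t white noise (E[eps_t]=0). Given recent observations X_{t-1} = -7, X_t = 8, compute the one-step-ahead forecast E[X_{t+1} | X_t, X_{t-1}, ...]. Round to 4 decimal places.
E[X_{t+1} \mid \mathcal F_t] = 0.3450

For an AR(p) model X_t = c + sum_i phi_i X_{t-i} + eps_t, the
one-step-ahead conditional mean is
  E[X_{t+1} | X_t, ...] = c + sum_i phi_i X_{t+1-i}.
Substitute known values:
  E[X_{t+1} | ...] = 1 + (0.353) * (8) + (0.497) * (-7)
                   = 0.3450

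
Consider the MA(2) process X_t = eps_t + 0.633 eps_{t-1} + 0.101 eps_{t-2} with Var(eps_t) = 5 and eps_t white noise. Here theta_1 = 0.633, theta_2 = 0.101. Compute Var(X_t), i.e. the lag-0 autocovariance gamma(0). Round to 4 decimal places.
\gamma(0) = 7.0545

For an MA(q) process X_t = eps_t + sum_i theta_i eps_{t-i} with
Var(eps_t) = sigma^2, the variance is
  gamma(0) = sigma^2 * (1 + sum_i theta_i^2).
  sum_i theta_i^2 = (0.633)^2 + (0.101)^2 = 0.400689 + 0.010201 = 0.41089.
  gamma(0) = 5 * (1 + 0.41089) = 5 * 1.41089 = 7.05445, which rounds to 7.0545.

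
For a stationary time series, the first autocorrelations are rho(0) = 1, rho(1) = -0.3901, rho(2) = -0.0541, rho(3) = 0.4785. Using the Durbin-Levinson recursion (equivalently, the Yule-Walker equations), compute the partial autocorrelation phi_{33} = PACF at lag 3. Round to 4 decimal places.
\phi_{33} = 0.4480

The PACF at lag k is phi_{kk}, the last component of the solution
to the Yule-Walker system G_k phi = r_k where
  (G_k)_{ij} = rho(|i - j|), (r_k)_i = rho(i), i,j = 1..k.
Equivalently, Durbin-Levinson gives phi_{kk} iteratively:
  phi_{11} = rho(1)
  phi_{kk} = [rho(k) - sum_{j=1..k-1} phi_{k-1,j} rho(k-j)]
            / [1 - sum_{j=1..k-1} phi_{k-1,j} rho(j)],
  phi_{k,j} = phi_{k-1,j} - phi_{kk} phi_{k-1,k-j},  j = 1..k-1.
Step k = 1:
  phi_11 = rho(1) = -0.3901.
Step k = 2:
  phi_22 = [rho(2) - phi_11 rho(1)] / [1 - phi_11 rho(1)] = [-0.0541 - (-0.3901)(-0.3901)] / [1 - (-0.3901)(-0.3901)]
         = -0.20627801 / 0.84782199 = -0.243303.
  Update: phi_21 = phi_11 - phi_22 phi_11 = -0.3901 - (-0.243303)(-0.3901) = -0.485013.
Step k = 3:
  phi_33 = [rho(3) - phi_21 rho(2) - phi_22 rho(1)] / [1 - phi_21 rho(1) - phi_22 rho(2)]
    numerator   = 0.4785 - (-0.485013)(-0.0541) - (-0.243303)(-0.3901) = 0.35734814
    denominator = 1 - (-0.485013)(-0.3901) - (-0.243303)(-0.0541) = 0.79763384
  phi_33 = 0.35734814 / 0.79763384 = 0.448.
Therefore phi_{33} = 0.4480.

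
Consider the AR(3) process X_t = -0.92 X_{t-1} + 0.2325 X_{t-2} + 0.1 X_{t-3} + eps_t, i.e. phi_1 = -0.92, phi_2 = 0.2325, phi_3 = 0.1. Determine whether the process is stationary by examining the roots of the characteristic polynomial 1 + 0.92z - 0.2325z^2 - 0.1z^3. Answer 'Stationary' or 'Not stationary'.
\text{Not stationary}

The AR(p) characteristic polynomial is P(z) = 1 + 0.92z - 0.2325z^2 - 0.1z^3.
Stationarity requires all roots to lie outside the unit circle, i.e. |z| > 1 for every root.
Degree 3: look for a simple real root z0 first, then factor out (1 - z/z0) and solve the remaining quadratic.
Testing z0 = -4: P(-4) = 1 + (0.92)(-4) + (-0.2325)(-4)^2 + (-0.1)(-4)^3
  = 1 + (-3.68) + (-3.72) + (6.4) = 0.  So z_0 = -4 is a root, |z_0| = 4.
Divide out the factor (1 + 0.25 z) = (1 - z/z0) (since 1/z0 = -0.25):
  P(z) = (1 + 0.25 z)(1 + (0.67) z + (-0.4) z^2)
  [check: z-coef 0.67 - (-0.25) = 0.92; z^2-coef -0.4 - (-0.25)(0.67) = -0.2325; z^3-coef -(-0.25)(-0.4) = -0.1.]
Remaining roots from the quadratic factor 1 + (0.67) z + (-0.4) z^2:
  Set 1 + (0.67) z + (-0.4) z^2 = 0, i.e. a z^2 + b z + c = 0 with a = -0.4, b = 0.67, c = 1.
  Discriminant D = b^2 - 4ac = (0.67)^2 - 4*(-0.4)*1 = 0.4489 - (-1.6) = 2.0489.
  D >= 0, so the roots are real: z = (-b +/- sqrt(D)) / (2a) = (-0.67 +/- 1.431398) / (-0.8).
    z_1 = (-0.67 + 1.431398) / (-0.8) = -0.9517,   |z_1| = 0.9517.
    z_2 = (-0.67 - 1.431398) / (-0.8) = 2.6267,   |z_2| = 2.6267.
Moduli of all roots: 4.0000, 0.9517, 2.6267.
All moduli strictly greater than 1? No.
Verdict: Not stationary.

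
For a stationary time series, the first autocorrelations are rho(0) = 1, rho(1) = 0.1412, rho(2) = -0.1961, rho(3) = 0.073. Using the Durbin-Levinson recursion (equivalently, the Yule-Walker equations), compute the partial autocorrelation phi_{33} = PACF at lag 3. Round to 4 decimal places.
\phi_{33} = 0.1479

The PACF at lag k is phi_{kk}, the last component of the solution
to the Yule-Walker system G_k phi = r_k where
  (G_k)_{ij} = rho(|i - j|), (r_k)_i = rho(i), i,j = 1..k.
Equivalently, Durbin-Levinson gives phi_{kk} iteratively:
  phi_{11} = rho(1)
  phi_{kk} = [rho(k) - sum_{j=1..k-1} phi_{k-1,j} rho(k-j)]
            / [1 - sum_{j=1..k-1} phi_{k-1,j} rho(j)],
  phi_{k,j} = phi_{k-1,j} - phi_{kk} phi_{k-1,k-j},  j = 1..k-1.
Step k = 1:
  phi_11 = rho(1) = 0.1412.
Step k = 2:
  phi_22 = [rho(2) - phi_11 rho(1)] / [1 - phi_11 rho(1)] = [-0.1961 - (0.1412)(0.1412)] / [1 - (0.1412)(0.1412)]
         = -0.21603744 / 0.98006256 = -0.220432.
  Update: phi_21 = phi_11 - phi_22 phi_11 = 0.1412 - (-0.220432)(0.1412) = 0.172325.
Step k = 3:
  phi_33 = [rho(3) - phi_21 rho(2) - phi_22 rho(1)] / [1 - phi_21 rho(1) - phi_22 rho(2)]
    numerator   = 0.073 - (0.172325)(-0.1961) - (-0.220432)(0.1412) = 0.13791798
    denominator = 1 - (0.172325)(0.1412) - (-0.220432)(-0.1961) = 0.93244093
  phi_33 = 0.13791798 / 0.93244093 = 0.1479.
Therefore phi_{33} = 0.1479.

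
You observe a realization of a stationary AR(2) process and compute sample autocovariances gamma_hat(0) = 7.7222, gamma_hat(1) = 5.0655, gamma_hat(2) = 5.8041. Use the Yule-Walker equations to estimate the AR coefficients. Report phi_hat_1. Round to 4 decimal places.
\hat\phi_{1} = 0.2860

The Yule-Walker equations for an AR(p) process read, in matrix form,
  Gamma_p phi = r_p,   with   (Gamma_p)_{ij} = gamma(|i - j|),
                       (r_p)_i = gamma(i),   i,j = 1..p.
Substitute the sample gammas (Toeplitz matrix and right-hand side of size 2):
  Gamma_p = [[7.7222, 5.0655], [5.0655, 7.7222]]
  r_p     = [5.0655, 5.8041]
Written out:
  7.7222 phi_1 + 5.0655 phi_2 = 5.0655
  5.0655 phi_1 + 7.7222 phi_2 = 5.8041
Solve by Cramer's rule:
  det = gamma(0)^2 - gamma(1)^2 = (7.7222)^2 - (5.0655)^2 = 59.63237284 - 25.65929025 = 33.97308259
  phi_hat_1 = [gamma(1) gamma(0) - gamma(1) gamma(2)] / det = [(5.0655)(7.7222) - (5.0655)(5.8041)] / 33.97308259 = 9.71613555 / 33.97308259 = 0.286
  phi_hat_2 = [gamma(0) gamma(2) - gamma(1)^2] / det = [(7.7222)(5.8041) - (5.0655)^2] / 33.97308259 = 19.16113077 / 33.97308259 = 0.564
So phi_hat = [0.2860, 0.5640].
Therefore phi_hat_1 = 0.2860.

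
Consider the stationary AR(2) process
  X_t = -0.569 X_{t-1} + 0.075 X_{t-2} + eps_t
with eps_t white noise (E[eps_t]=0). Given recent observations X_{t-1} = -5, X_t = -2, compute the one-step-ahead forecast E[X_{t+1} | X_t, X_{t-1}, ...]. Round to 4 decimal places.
E[X_{t+1} \mid \mathcal F_t] = 0.7630

For an AR(p) model X_t = c + sum_i phi_i X_{t-i} + eps_t, the
one-step-ahead conditional mean is
  E[X_{t+1} | X_t, ...] = c + sum_i phi_i X_{t+1-i}.
Substitute known values:
  E[X_{t+1} | ...] = (-0.569) * (-2) + (0.075) * (-5)
                   = 0.7630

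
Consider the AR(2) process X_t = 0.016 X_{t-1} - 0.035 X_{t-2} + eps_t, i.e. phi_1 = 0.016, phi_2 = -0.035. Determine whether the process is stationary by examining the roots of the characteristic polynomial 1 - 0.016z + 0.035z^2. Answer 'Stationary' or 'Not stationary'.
\text{Stationary}

The AR(p) characteristic polynomial is P(z) = 1 - 0.016z + 0.035z^2.
Stationarity requires all roots to lie outside the unit circle, i.e. |z| > 1 for every root.
Set 1 + (-0.016) z + (0.035) z^2 = 0, i.e. a z^2 + b z + c = 0 with a = 0.035, b = -0.016, c = 1.
Discriminant D = b^2 - 4ac = (-0.016)^2 - 4*(0.035)*1 = 0.000256 - (0.14) = -0.139744.
D < 0, so the roots are the complex-conjugate pair z = (-b +/- i sqrt(-D)) / (2a) = 0.2286 +/- 5.3403i.
For a conjugate pair |z|^2 = z * conj(z) = (product of roots) = c/a = 1/(0.035) = 28.571429, so |z| = sqrt(28.571429) = 5.3452 for both roots.
Moduli of all roots: 5.3452, 5.3452.
All moduli strictly greater than 1? Yes.
Verdict: Stationary.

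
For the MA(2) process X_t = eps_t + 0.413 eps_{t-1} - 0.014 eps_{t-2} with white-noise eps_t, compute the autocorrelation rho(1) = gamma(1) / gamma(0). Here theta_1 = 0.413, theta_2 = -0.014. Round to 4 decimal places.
\rho(1) = 0.3478

For an MA(q) process with theta_0 = 1, the autocovariance is
  gamma(k) = sigma^2 * sum_{i=0..q-k} theta_i * theta_{i+k},
and rho(k) = gamma(k) / gamma(0). Sigma^2 cancels.
  numerator   = (1)*(0.413) + (0.413)*(-0.014) = 0.407218.
  denominator = (1)^2 + (0.413)^2 + (-0.014)^2 = 1.170765.
  rho(1) = 0.407218 / 1.170765 = 0.3478.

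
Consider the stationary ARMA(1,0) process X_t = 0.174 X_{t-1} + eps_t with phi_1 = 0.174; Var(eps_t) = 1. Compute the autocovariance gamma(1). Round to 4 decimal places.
\gamma(1) = 0.1794

Multiply the model equation by X_{t-k} and take expectations. With theta_0 = psi_0 = 1 and psi_j the MA(infinity) weights, this gives
  gamma(k) - sum_i phi_i gamma(k-i) = c_k,
  c_k = sigma^2 * sum_{j=k..q} theta_j psi_{j-k}   (c_k = 0 for k > q),
using gamma(-m) = gamma(m).
Pure AR (q = 0): c_0 = sigma^2 = 1, c_k = 0 for k >= 1.
Equations for k = 0 and k = 1 (AR order 1):
  gamma(0) = phi_1 gamma(1) + c_0
  gamma(1) = phi_1 gamma(0) + c_1
Substituting the second into the first: gamma(0) (1 - phi_1^2) = c_0 + phi_1 c_1, so
  gamma(0) = c_0 / (1 - phi_1^2) = 1 / (1 - (0.174)^2) = 1 / 0.969724 = 1.031221.
  gamma(1) = phi_1 gamma(0) = (0.174)(1.031221) = 0.179432.
Therefore gamma(1) = 0.1794 (to 4 decimal places).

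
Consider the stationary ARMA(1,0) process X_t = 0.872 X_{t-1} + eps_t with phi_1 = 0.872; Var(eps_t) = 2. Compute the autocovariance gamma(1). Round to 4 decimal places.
\gamma(1) = 7.2783

Multiply the model equation by X_{t-k} and take expectations. With theta_0 = psi_0 = 1 and psi_j the MA(infinity) weights, this gives
  gamma(k) - sum_i phi_i gamma(k-i) = c_k,
  c_k = sigma^2 * sum_{j=k..q} theta_j psi_{j-k}   (c_k = 0 for k > q),
using gamma(-m) = gamma(m).
Pure AR (q = 0): c_0 = sigma^2 = 2, c_k = 0 for k >= 1.
Equations for k = 0 and k = 1 (AR order 1):
  gamma(0) = phi_1 gamma(1) + c_0
  gamma(1) = phi_1 gamma(0) + c_1
Substituting the second into the first: gamma(0) (1 - phi_1^2) = c_0 + phi_1 c_1, so
  gamma(0) = c_0 / (1 - phi_1^2) = 2 / (1 - (0.872)^2) = 2 / 0.239616 = 8.346688.
  gamma(1) = phi_1 gamma(0) = (0.872)(8.346688) = 7.278312.
Therefore gamma(1) = 7.2783 (to 4 decimal places).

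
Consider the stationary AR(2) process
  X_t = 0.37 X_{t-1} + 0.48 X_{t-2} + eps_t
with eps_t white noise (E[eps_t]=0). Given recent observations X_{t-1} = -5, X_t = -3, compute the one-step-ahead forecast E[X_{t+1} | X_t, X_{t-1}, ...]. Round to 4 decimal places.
E[X_{t+1} \mid \mathcal F_t] = -3.5100

For an AR(p) model X_t = c + sum_i phi_i X_{t-i} + eps_t, the
one-step-ahead conditional mean is
  E[X_{t+1} | X_t, ...] = c + sum_i phi_i X_{t+1-i}.
Substitute known values:
  E[X_{t+1} | ...] = (0.37) * (-3) + (0.48) * (-5)
                   = -3.5100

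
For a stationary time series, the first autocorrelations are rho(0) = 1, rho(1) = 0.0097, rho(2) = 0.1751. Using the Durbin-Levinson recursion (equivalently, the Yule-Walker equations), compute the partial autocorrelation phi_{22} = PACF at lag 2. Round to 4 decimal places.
\phi_{22} = 0.1750

The PACF at lag k is phi_{kk}, the last component of the solution
to the Yule-Walker system G_k phi = r_k where
  (G_k)_{ij} = rho(|i - j|), (r_k)_i = rho(i), i,j = 1..k.
Equivalently, Durbin-Levinson gives phi_{kk} iteratively:
  phi_{11} = rho(1)
  phi_{kk} = [rho(k) - sum_{j=1..k-1} phi_{k-1,j} rho(k-j)]
            / [1 - sum_{j=1..k-1} phi_{k-1,j} rho(j)],
  phi_{k,j} = phi_{k-1,j} - phi_{kk} phi_{k-1,k-j},  j = 1..k-1.
Step k = 1:
  phi_11 = rho(1) = 0.0097.
Step k = 2:
  phi_22 = [rho(2) - phi_11 rho(1)] / [1 - phi_11 rho(1)] = [0.1751 - (0.0097)(0.0097)] / [1 - (0.0097)(0.0097)]
         = 0.17500591 / 0.99990591 = 0.175.
Therefore phi_{22} = 0.1750.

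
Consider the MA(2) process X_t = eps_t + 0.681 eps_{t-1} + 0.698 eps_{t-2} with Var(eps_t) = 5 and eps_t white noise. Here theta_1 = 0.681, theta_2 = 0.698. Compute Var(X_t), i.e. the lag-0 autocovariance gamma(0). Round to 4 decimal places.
\gamma(0) = 9.7548

For an MA(q) process X_t = eps_t + sum_i theta_i eps_{t-i} with
Var(eps_t) = sigma^2, the variance is
  gamma(0) = sigma^2 * (1 + sum_i theta_i^2).
  sum_i theta_i^2 = (0.681)^2 + (0.698)^2 = 0.463761 + 0.487204 = 0.950965.
  gamma(0) = 5 * (1 + 0.950965) = 5 * 1.950965 = 9.754825, which rounds to 9.7548.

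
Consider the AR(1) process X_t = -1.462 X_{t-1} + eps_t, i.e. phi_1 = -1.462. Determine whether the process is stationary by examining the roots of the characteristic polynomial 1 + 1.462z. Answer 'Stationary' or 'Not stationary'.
\text{Not stationary}

The AR(p) characteristic polynomial is P(z) = 1 + 1.462z.
Stationarity requires all roots to lie outside the unit circle, i.e. |z| > 1 for every root.
This is linear in z: 1 + (1.462) z = 0  =>  z = -1/(1.462) = -0.683995,  |z| = 0.683995.
Moduli of all roots: 0.6840.
All moduli strictly greater than 1? No.
Verdict: Not stationary.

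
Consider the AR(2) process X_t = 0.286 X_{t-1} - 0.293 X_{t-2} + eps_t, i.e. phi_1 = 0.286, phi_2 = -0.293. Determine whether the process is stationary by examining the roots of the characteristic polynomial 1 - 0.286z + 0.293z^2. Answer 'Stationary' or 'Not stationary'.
\text{Stationary}

The AR(p) characteristic polynomial is P(z) = 1 - 0.286z + 0.293z^2.
Stationarity requires all roots to lie outside the unit circle, i.e. |z| > 1 for every root.
Set 1 + (-0.286) z + (0.293) z^2 = 0, i.e. a z^2 + b z + c = 0 with a = 0.293, b = -0.286, c = 1.
Discriminant D = b^2 - 4ac = (-0.286)^2 - 4*(0.293)*1 = 0.081796 - (1.172) = -1.090204.
D < 0, so the roots are the complex-conjugate pair z = (-b +/- i sqrt(-D)) / (2a) = 0.4881 +/- 1.7818i.
For a conjugate pair |z|^2 = z * conj(z) = (product of roots) = c/a = 1/(0.293) = 3.412969, so |z| = sqrt(3.412969) = 1.8474 for both roots.
Moduli of all roots: 1.8474, 1.8474.
All moduli strictly greater than 1? Yes.
Verdict: Stationary.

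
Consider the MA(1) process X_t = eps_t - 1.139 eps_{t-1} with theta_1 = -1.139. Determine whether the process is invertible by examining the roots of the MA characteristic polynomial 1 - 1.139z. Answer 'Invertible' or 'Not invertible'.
\text{Not invertible}

The MA(q) characteristic polynomial is P(z) = 1 - 1.139z.
Invertibility requires all roots to lie outside the unit circle, i.e. |z| > 1 for every root.
This is linear in z: 1 + (-1.139) z = 0  =>  z = -1/(-1.139) = 0.877963,  |z| = 0.877963.
Moduli of all roots: 0.8780.
All moduli strictly greater than 1? No.
Verdict: Not invertible.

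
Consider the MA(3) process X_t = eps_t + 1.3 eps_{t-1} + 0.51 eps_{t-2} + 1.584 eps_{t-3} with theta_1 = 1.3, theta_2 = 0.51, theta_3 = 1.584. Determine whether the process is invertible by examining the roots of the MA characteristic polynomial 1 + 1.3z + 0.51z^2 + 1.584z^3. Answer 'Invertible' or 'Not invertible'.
\text{Not invertible}

The MA(q) characteristic polynomial is P(z) = 1 + 1.3z + 0.51z^2 + 1.584z^3.
Invertibility requires all roots to lie outside the unit circle, i.e. |z| > 1 for every root.
Degree 3: look for a simple real root z0 first, then factor out (1 - z/z0) and solve the remaining quadratic.
Testing z0 = -0.625: P(-0.625) = 1 + (1.3)(-0.625) + (0.51)(-0.625)^2 + (1.584)(-0.625)^3
  = 1 + (-0.8125) + (0.199219) + (-0.386719) = 0.  So z_0 = -0.625 is a root, |z_0| = 0.625.
Divide out the factor (1 + 1.6 z) = (1 - z/z0) (since 1/z0 = -1.6):
  P(z) = (1 + 1.6 z)(1 + (-0.3) z + (0.99) z^2)
  [check: z-coef -0.3 - (-1.6) = 1.3; z^2-coef 0.99 - (-1.6)(-0.3) = 0.51; z^3-coef -(-1.6)(0.99) = 1.584.]
Remaining roots from the quadratic factor 1 + (-0.3) z + (0.99) z^2:
  Set 1 + (-0.3) z + (0.99) z^2 = 0, i.e. a z^2 + b z + c = 0 with a = 0.99, b = -0.3, c = 1.
  Discriminant D = b^2 - 4ac = (-0.3)^2 - 4*(0.99)*1 = 0.09 - (3.96) = -3.87.
  D < 0, so the roots are the complex-conjugate pair z = (-b +/- i sqrt(-D)) / (2a) = 0.1515 +/- 0.9936i.
  For a conjugate pair |z|^2 = z * conj(z) = (product of roots) = c/a = 1/(0.99) = 1.010101, so |z| = sqrt(1.010101) = 1.005 for both roots.
Moduli of all roots: 0.6250, 1.0050, 1.0050.
All moduli strictly greater than 1? No.
Verdict: Not invertible.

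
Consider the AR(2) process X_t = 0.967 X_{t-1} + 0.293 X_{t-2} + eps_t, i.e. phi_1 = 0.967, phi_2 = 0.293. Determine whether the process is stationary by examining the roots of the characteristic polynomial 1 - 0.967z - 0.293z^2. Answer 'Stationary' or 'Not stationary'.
\text{Not stationary}

The AR(p) characteristic polynomial is P(z) = 1 - 0.967z - 0.293z^2.
Stationarity requires all roots to lie outside the unit circle, i.e. |z| > 1 for every root.
Set 1 + (-0.967) z + (-0.293) z^2 = 0, i.e. a z^2 + b z + c = 0 with a = -0.293, b = -0.967, c = 1.
Discriminant D = b^2 - 4ac = (-0.967)^2 - 4*(-0.293)*1 = 0.935089 - (-1.172) = 2.107089.
D >= 0, so the roots are real: z = (-b +/- sqrt(D)) / (2a) = (0.967 +/- 1.451582) / (-0.586).
  z_1 = (0.967 + 1.451582) / (-0.586) = -4.1273,   |z_1| = 4.1273.
  z_2 = (0.967 - 1.451582) / (-0.586) = 0.8269,   |z_2| = 0.8269.
Moduli of all roots: 4.1273, 0.8269.
All moduli strictly greater than 1? No.
Verdict: Not stationary.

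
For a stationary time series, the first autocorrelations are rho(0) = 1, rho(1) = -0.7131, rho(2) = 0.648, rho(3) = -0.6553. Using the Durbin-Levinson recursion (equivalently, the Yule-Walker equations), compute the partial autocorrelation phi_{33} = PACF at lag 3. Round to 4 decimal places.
\phi_{33} = -0.2699

The PACF at lag k is phi_{kk}, the last component of the solution
to the Yule-Walker system G_k phi = r_k where
  (G_k)_{ij} = rho(|i - j|), (r_k)_i = rho(i), i,j = 1..k.
Equivalently, Durbin-Levinson gives phi_{kk} iteratively:
  phi_{11} = rho(1)
  phi_{kk} = [rho(k) - sum_{j=1..k-1} phi_{k-1,j} rho(k-j)]
            / [1 - sum_{j=1..k-1} phi_{k-1,j} rho(j)],
  phi_{k,j} = phi_{k-1,j} - phi_{kk} phi_{k-1,k-j},  j = 1..k-1.
Step k = 1:
  phi_11 = rho(1) = -0.7131.
Step k = 2:
  phi_22 = [rho(2) - phi_11 rho(1)] / [1 - phi_11 rho(1)] = [0.648 - (-0.7131)(-0.7131)] / [1 - (-0.7131)(-0.7131)]
         = 0.13948839 / 0.49148839 = 0.283808.
  Update: phi_21 = phi_11 - phi_22 phi_11 = -0.7131 - (0.283808)(-0.7131) = -0.510716.
Step k = 3:
  phi_33 = [rho(3) - phi_21 rho(2) - phi_22 rho(1)] / [1 - phi_21 rho(1) - phi_22 rho(2)]
    numerator   = -0.6553 - (-0.510716)(0.648) - (0.283808)(-0.7131) = -0.12197219
    denominator = 1 - (-0.510716)(-0.7131) - (0.283808)(0.648) = 0.45190045
  phi_33 = -0.12197219 / 0.45190045 = -0.2699.
Therefore phi_{33} = -0.2699.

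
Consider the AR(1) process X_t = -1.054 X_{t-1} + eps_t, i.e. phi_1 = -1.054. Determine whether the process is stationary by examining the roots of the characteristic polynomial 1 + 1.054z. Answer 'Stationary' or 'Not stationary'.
\text{Not stationary}

The AR(p) characteristic polynomial is P(z) = 1 + 1.054z.
Stationarity requires all roots to lie outside the unit circle, i.e. |z| > 1 for every root.
This is linear in z: 1 + (1.054) z = 0  =>  z = -1/(1.054) = -0.948767,  |z| = 0.948767.
Moduli of all roots: 0.9488.
All moduli strictly greater than 1? No.
Verdict: Not stationary.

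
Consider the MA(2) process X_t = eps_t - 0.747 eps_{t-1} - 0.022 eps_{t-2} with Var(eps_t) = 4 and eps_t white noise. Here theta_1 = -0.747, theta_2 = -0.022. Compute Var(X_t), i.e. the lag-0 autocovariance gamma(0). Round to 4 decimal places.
\gamma(0) = 6.2340

For an MA(q) process X_t = eps_t + sum_i theta_i eps_{t-i} with
Var(eps_t) = sigma^2, the variance is
  gamma(0) = sigma^2 * (1 + sum_i theta_i^2).
  sum_i theta_i^2 = (-0.747)^2 + (-0.022)^2 = 0.558009 + 0.000484 = 0.558493.
  gamma(0) = 4 * (1 + 0.558493) = 4 * 1.558493 = 6.233972, which rounds to 6.2340.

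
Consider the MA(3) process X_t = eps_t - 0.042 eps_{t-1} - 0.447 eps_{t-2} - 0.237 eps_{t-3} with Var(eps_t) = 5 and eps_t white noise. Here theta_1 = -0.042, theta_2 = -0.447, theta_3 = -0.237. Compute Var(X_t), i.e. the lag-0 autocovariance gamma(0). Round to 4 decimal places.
\gamma(0) = 6.2887

For an MA(q) process X_t = eps_t + sum_i theta_i eps_{t-i} with
Var(eps_t) = sigma^2, the variance is
  gamma(0) = sigma^2 * (1 + sum_i theta_i^2).
  sum_i theta_i^2 = (-0.042)^2 + (-0.447)^2 + (-0.237)^2 = 0.001764 + 0.199809 + 0.056169 = 0.257742.
  gamma(0) = 5 * (1 + 0.257742) = 5 * 1.257742 = 6.28871, which rounds to 6.2887.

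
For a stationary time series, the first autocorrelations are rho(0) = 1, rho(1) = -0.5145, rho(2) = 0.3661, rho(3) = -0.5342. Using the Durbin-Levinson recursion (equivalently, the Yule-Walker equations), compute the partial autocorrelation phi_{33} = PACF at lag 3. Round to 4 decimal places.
\phi_{33} = -0.4171

The PACF at lag k is phi_{kk}, the last component of the solution
to the Yule-Walker system G_k phi = r_k where
  (G_k)_{ij} = rho(|i - j|), (r_k)_i = rho(i), i,j = 1..k.
Equivalently, Durbin-Levinson gives phi_{kk} iteratively:
  phi_{11} = rho(1)
  phi_{kk} = [rho(k) - sum_{j=1..k-1} phi_{k-1,j} rho(k-j)]
            / [1 - sum_{j=1..k-1} phi_{k-1,j} rho(j)],
  phi_{k,j} = phi_{k-1,j} - phi_{kk} phi_{k-1,k-j},  j = 1..k-1.
Step k = 1:
  phi_11 = rho(1) = -0.5145.
Step k = 2:
  phi_22 = [rho(2) - phi_11 rho(1)] / [1 - phi_11 rho(1)] = [0.3661 - (-0.5145)(-0.5145)] / [1 - (-0.5145)(-0.5145)]
         = 0.10138975 / 0.73528975 = 0.137891.
  Update: phi_21 = phi_11 - phi_22 phi_11 = -0.5145 - (0.137891)(-0.5145) = -0.443555.
Step k = 3:
  phi_33 = [rho(3) - phi_21 rho(2) - phi_22 rho(1)] / [1 - phi_21 rho(1) - phi_22 rho(2)]
    numerator   = -0.5342 - (-0.443555)(0.3661) - (0.137891)(-0.5145) = -0.3008696
    denominator = 1 - (-0.443555)(-0.5145) - (0.137891)(0.3661) = 0.72130903
  phi_33 = -0.3008696 / 0.72130903 = -0.4171.
Therefore phi_{33} = -0.4171.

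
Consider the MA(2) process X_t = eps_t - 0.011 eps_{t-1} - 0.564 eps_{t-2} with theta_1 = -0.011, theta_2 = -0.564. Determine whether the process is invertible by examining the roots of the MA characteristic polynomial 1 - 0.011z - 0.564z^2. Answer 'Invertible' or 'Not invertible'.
\text{Invertible}

The MA(q) characteristic polynomial is P(z) = 1 - 0.011z - 0.564z^2.
Invertibility requires all roots to lie outside the unit circle, i.e. |z| > 1 for every root.
Set 1 + (-0.011) z + (-0.564) z^2 = 0, i.e. a z^2 + b z + c = 0 with a = -0.564, b = -0.011, c = 1.
Discriminant D = b^2 - 4ac = (-0.011)^2 - 4*(-0.564)*1 = 0.000121 - (-2.256) = 2.256121.
D >= 0, so the roots are real: z = (-b +/- sqrt(D)) / (2a) = (0.011 +/- 1.502039) / (-1.128).
  z_1 = (0.011 + 1.502039) / (-1.128) = -1.3413,   |z_1| = 1.3413.
  z_2 = (0.011 - 1.502039) / (-1.128) = 1.3218,   |z_2| = 1.3218.
Moduli of all roots: 1.3413, 1.3218.
All moduli strictly greater than 1? Yes.
Verdict: Invertible.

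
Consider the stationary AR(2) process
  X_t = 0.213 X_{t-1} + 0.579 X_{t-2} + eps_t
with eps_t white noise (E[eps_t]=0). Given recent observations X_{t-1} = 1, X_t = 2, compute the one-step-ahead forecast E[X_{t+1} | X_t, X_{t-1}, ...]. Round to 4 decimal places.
E[X_{t+1} \mid \mathcal F_t] = 1.0050

For an AR(p) model X_t = c + sum_i phi_i X_{t-i} + eps_t, the
one-step-ahead conditional mean is
  E[X_{t+1} | X_t, ...] = c + sum_i phi_i X_{t+1-i}.
Substitute known values:
  E[X_{t+1} | ...] = (0.213) * (2) + (0.579) * (1)
                   = 1.0050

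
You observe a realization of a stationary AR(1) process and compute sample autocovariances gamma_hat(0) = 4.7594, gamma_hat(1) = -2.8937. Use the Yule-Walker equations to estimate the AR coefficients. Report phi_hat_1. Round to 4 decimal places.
\hat\phi_{1} = -0.6080

The Yule-Walker equations for an AR(p) process read, in matrix form,
  Gamma_p phi = r_p,   with   (Gamma_p)_{ij} = gamma(|i - j|),
                       (r_p)_i = gamma(i),   i,j = 1..p.
Substitute the sample gammas (Toeplitz matrix and right-hand side of size 1):
  Gamma_p = [[4.7594]]
  r_p     = [-2.8937]
With p = 1 this is the single equation gamma(0) phi_1 = gamma(1):
  phi_hat_1 = gamma(1) / gamma(0) = -2.8937 / 4.7594 = -0.6080.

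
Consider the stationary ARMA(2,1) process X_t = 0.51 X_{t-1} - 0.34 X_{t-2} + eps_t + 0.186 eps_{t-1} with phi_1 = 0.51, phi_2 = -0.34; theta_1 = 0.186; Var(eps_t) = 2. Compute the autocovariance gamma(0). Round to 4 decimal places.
\gamma(0) = 3.1104

Multiply the model equation by X_{t-k} and take expectations. With theta_0 = psi_0 = 1 and psi_j the MA(infinity) weights, this gives
  gamma(k) - sum_i phi_i gamma(k-i) = c_k,
  c_k = sigma^2 * sum_{j=k..q} theta_j psi_{j-k}   (c_k = 0 for k > q),
using gamma(-m) = gamma(m).
psi-weights needed (psi_j = theta_j + sum_i phi_i psi_{j-i}):
  psi_1 = theta_1 + phi_1 = 0.186 + (0.51) = 0.696
Right-hand sides:
  c_0 = sigma^2 (1 + theta_1 psi_1) = 2 * (1 + (0.186)(0.696)) = 2 * 1.129456 = 2.258912
  c_1 = sigma^2 theta_1 = 2 * (0.186) = 0.372
  c_2 = 0
Equations for k = 0, 1, 2 (AR order 2, c_2 = 0):
  (E0) gamma(0) = phi_1 gamma(1) + phi_2 gamma(2) + c_0
  (E1) gamma(1) = phi_1 gamma(0) + phi_2 gamma(1) + c_1
  (E2) gamma(2) = phi_1 gamma(1) + phi_2 gamma(0)
From (E1): gamma(1) = A gamma(0) + B with
  A = phi_1 / (1 - phi_2) = 0.51 / 1.34 = 0.380597,   B = c_1 / (1 - phi_2) = 0.372 / 1.34 = 0.277612.
Insert (E2) into (E0): gamma(0) (1 - phi_2^2) = phi_1 (1 + phi_2) gamma(1) + c_0.
  phi_1 (1 + phi_2) = (0.51)(0.66) = 0.3366,   1 - phi_2^2 = 0.8844.
Replace gamma(1) by A gamma(0) + B and collect gamma(0):
  gamma(0) [0.8844 - (0.3366)(0.380597)] = (0.3366)(0.277612) + 2.258912
  gamma(0) * 0.756291 = 2.352356
  gamma(0) = 2.352356 / 0.756291 = 3.110385.
Therefore gamma(0) = 3.1104 (to 4 decimal places).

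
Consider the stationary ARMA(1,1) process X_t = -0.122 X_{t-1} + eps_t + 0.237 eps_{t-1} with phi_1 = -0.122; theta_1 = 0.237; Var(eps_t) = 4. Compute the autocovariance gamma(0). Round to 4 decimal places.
\gamma(0) = 4.0537

Multiply the model equation by X_{t-k} and take expectations. With theta_0 = psi_0 = 1 and psi_j the MA(infinity) weights, this gives
  gamma(k) - sum_i phi_i gamma(k-i) = c_k,
  c_k = sigma^2 * sum_{j=k..q} theta_j psi_{j-k}   (c_k = 0 for k > q),
using gamma(-m) = gamma(m).
psi-weights needed (psi_j = theta_j + sum_i phi_i psi_{j-i}):
  psi_1 = theta_1 + phi_1 = 0.237 + (-0.122) = 0.115
Right-hand sides:
  c_0 = sigma^2 (1 + theta_1 psi_1) = 4 * (1 + (0.237)(0.115)) = 4 * 1.027255 = 4.10902
  c_1 = sigma^2 theta_1 = 4 * (0.237) = 0.948
  c_2 = 0
Equations for k = 0 and k = 1 (AR order 1):
  gamma(0) = phi_1 gamma(1) + c_0
  gamma(1) = phi_1 gamma(0) + c_1
Substituting the second into the first: gamma(0) (1 - phi_1^2) = c_0 + phi_1 c_1, so
  gamma(0) = (c_0 + phi_1 c_1) / (1 - phi_1^2) = (4.10902 + (-0.122)(0.948)) / (1 - (-0.122)^2) = 3.993364 / 0.985116 = 4.053699.
Therefore gamma(0) = 4.0537 (to 4 decimal places).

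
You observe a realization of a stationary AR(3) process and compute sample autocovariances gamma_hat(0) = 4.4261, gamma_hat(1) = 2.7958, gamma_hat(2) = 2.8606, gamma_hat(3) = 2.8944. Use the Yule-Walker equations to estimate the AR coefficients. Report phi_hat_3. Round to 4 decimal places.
\hat\phi_{3} = 0.3080

The Yule-Walker equations for an AR(p) process read, in matrix form,
  Gamma_p phi = r_p,   with   (Gamma_p)_{ij} = gamma(|i - j|),
                       (r_p)_i = gamma(i),   i,j = 1..p.
Substitute the sample gammas (Toeplitz matrix and right-hand side of size 3):
  Gamma_p = [[4.4261, 2.7958, 2.8606], [2.7958, 4.4261, 2.7958], [2.8606, 2.7958, 4.4261]]
  r_p     = [2.7958, 2.8606, 2.8944]
Written out (R1..R3):
  (R1) 4.4261 phi_1 + 2.7958 phi_2 + 2.8606 phi_3 = 2.7958
  (R2) 2.7958 phi_1 + 4.4261 phi_2 + 2.7958 phi_3 = 2.8606
  (R3) 2.8606 phi_1 + 2.7958 phi_2 + 4.4261 phi_3 = 2.8944
Gaussian elimination:
  R2 <- R2 - (2.7958/4.4261) R1 = R2 - (0.631662) R1:  2.660099 phi_2 + 0.988867 phi_3 = 1.094599
  R3 <- R3 - (2.8606/4.4261) R1 = R3 - (0.646303) R1:  0.988867 phi_2 + 2.577287 phi_3 = 1.087467
  R3 <- R3 - (0.988867/2.660099) R2 = R3 - (0.371741) R2:  2.209685 phi_3 = 0.68056
Back-substitution:
  phi_hat_3 = 0.68056 / 2.209685 = 0.30799
  phi_hat_2 = (1.094599 - (0.988867)(0.30799)) / 2.660099 = 0.296996
  phi_hat_1 = (2.7958 - (2.7958)(0.296996) - (2.8606)(0.30799)) / 4.4261 = 0.245007
So phi_hat = [0.2450, 0.2970, 0.3080].
Therefore phi_hat_3 = 0.3080.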